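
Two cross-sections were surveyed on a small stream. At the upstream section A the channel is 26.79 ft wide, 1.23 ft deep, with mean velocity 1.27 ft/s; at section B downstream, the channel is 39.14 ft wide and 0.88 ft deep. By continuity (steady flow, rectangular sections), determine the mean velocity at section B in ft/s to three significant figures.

Q = A₁V₁ = (26.79×1.23) × 1.27 = 41.85 ft³/s
A₂ = 39.14 × 0.88 = 34.44 ft²
V₂ = Q/A₂ = 41.85/34.44 = 1.215 ft/s

1.22 ft/s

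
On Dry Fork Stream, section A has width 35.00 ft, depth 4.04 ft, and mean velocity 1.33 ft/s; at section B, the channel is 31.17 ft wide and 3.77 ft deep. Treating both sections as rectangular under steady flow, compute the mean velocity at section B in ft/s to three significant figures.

1.60 ft/s

Q = A₁V₁ = (35.00×4.04) × 1.33 = 188.1 ft³/s
A₂ = 31.17 × 3.77 = 117.5 ft²
V₂ = Q/A₂ = 188.1/117.5 = 1.600 ft/s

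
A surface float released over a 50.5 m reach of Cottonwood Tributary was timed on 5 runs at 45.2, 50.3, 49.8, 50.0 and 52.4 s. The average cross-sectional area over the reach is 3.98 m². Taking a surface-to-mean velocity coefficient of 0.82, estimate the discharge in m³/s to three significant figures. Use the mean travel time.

3.33 m³/s

t̄ = (45.2 + 50.3 + 49.8 + 50.0 + 52.4) / 5 = 49.54 s
v_surface = L / t̄ = 50.5 / 49.54 = 1.019 m/s
v_mean = 0.82 × 1.019 = 0.8359 m/s
Q = A × v_mean = 3.98 × 0.8359 = 3.327 m³/s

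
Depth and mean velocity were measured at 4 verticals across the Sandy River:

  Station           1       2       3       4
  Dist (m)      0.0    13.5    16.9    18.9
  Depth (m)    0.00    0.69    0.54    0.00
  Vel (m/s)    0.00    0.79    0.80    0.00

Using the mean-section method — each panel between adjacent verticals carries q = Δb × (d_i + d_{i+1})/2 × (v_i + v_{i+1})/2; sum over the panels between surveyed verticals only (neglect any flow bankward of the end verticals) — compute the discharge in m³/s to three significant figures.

3.72 m³/s

Panel 1-2: Δb = 13.5 m, d̄ = (0.00+0.69)/2 = 0.345, v̄ = (0.00+0.79)/2 = 0.395 → q = 13.5×0.345×0.395 = 1.840 m³/s
Panel 2-3: Δb = 3.4 m, d̄ = (0.69+0.54)/2 = 0.615, v̄ = (0.79+0.80)/2 = 0.795 → q = 3.4×0.615×0.795 = 1.662 m³/s
Panel 3-4: Δb = 2 m, d̄ = (0.54+0.00)/2 = 0.27, v̄ = (0.80+0.00)/2 = 0.4 → q = 2×0.27×0.4 = 0.2160 m³/s
Q = Σ q = 3.718 m³/s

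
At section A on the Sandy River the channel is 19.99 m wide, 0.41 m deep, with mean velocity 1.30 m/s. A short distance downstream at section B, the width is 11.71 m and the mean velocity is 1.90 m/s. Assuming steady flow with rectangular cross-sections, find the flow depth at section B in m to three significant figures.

0.479 m

Q = A₁V₁ = (19.99×0.41) × 1.30 = 10.65 m³/s
d₂ = Q/(b₂ V₂) = 10.65/(11.71×1.90) = 0.4789 m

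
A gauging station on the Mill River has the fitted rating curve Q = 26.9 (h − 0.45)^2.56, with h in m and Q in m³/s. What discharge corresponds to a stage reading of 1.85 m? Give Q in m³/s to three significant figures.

Q = 26.9 × (1.85 − 0.45)^2.56 = 26.9 × 1.4^2.56 = 63.66 m³/s

63.7 m³/s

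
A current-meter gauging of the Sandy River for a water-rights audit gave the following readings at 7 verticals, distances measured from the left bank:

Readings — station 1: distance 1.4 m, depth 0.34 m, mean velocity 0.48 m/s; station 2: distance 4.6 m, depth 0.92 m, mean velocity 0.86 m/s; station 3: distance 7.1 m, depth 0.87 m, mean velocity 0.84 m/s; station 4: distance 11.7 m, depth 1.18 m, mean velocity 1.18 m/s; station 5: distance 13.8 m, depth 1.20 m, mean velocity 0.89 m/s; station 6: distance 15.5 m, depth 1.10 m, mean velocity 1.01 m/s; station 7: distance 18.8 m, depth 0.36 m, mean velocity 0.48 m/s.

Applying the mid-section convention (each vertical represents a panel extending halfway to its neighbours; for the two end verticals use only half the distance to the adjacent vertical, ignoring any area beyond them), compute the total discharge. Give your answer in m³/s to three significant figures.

w_1 = (4.6 − 1.4)/2 = 1.6 m; q_1 = 0.48 × 0.34 × 1.6 = 0.2611 m³/s
w_2 = (7.1 − 1.4)/2 = 2.85 m; q_2 = 0.86 × 0.92 × 2.85 = 2.255 m³/s
w_3 = (11.7 − 4.6)/2 = 3.55 m; q_3 = 0.84 × 0.87 × 3.55 = 2.594 m³/s
w_4 = (13.8 − 7.1)/2 = 3.35 m; q_4 = 1.18 × 1.18 × 3.35 = 4.665 m³/s
w_5 = (15.5 − 11.7)/2 = 1.9 m; q_5 = 0.89 × 1.20 × 1.9 = 2.029 m³/s
w_6 = (18.8 − 13.8)/2 = 2.5 m; q_6 = 1.01 × 1.10 × 2.5 = 2.778 m³/s
w_7 = (18.8 − 15.5)/2 = 1.65 m; q_7 = 0.48 × 0.36 × 1.65 = 0.2851 m³/s
Q = Σ qᵢ = 14.87 m³/s

14.9 m³/s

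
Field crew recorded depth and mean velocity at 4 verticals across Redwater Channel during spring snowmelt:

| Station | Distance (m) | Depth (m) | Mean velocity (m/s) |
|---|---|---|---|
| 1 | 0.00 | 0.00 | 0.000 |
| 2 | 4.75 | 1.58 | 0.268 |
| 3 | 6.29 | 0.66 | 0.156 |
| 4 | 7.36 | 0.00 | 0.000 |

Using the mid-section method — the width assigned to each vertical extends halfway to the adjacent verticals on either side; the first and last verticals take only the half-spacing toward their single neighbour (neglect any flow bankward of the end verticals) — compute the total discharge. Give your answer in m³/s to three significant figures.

w_2 = (6.29 − 0.00)/2 = 3.145 m; q_2 = 0.268 × 1.58 × 3.145 = 1.332 m³/s
w_3 = (7.36 − 4.75)/2 = 1.305 m; q_3 = 0.156 × 0.66 × 1.305 = 0.1344 m³/s
Stations 1, 4 contribute zero (depth or velocity is 0).
Q = Σ qᵢ = 1.466 m³/s

1.47 m³/s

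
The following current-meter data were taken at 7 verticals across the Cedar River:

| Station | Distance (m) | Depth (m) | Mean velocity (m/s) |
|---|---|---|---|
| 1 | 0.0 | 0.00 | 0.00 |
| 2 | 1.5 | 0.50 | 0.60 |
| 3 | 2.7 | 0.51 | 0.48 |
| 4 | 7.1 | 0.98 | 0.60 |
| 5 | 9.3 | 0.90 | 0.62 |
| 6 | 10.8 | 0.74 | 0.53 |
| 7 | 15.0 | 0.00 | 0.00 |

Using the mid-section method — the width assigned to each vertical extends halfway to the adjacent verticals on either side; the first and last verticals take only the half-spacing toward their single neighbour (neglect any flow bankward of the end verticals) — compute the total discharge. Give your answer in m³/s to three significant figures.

w_2 = (2.7 − 0.0)/2 = 1.35 m; q_2 = 0.60 × 0.50 × 1.35 = 0.4050 m³/s
w_3 = (7.1 − 1.5)/2 = 2.8 m; q_3 = 0.48 × 0.51 × 2.8 = 0.6854 m³/s
w_4 = (9.3 − 2.7)/2 = 3.3 m; q_4 = 0.60 × 0.98 × 3.3 = 1.940 m³/s
w_5 = (10.8 − 7.1)/2 = 1.85 m; q_5 = 0.62 × 0.90 × 1.85 = 1.032 m³/s
w_6 = (15.0 − 9.3)/2 = 2.85 m; q_6 = 0.53 × 0.74 × 2.85 = 1.118 m³/s
Stations 1, 7 contribute zero (depth or velocity is 0).
Q = Σ qᵢ = 5.181 m³/s

5.18 m³/s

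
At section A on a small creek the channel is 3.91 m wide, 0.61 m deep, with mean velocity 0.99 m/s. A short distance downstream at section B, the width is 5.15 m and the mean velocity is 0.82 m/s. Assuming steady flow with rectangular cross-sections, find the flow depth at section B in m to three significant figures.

Q = A₁V₁ = (3.91×0.61) × 0.99 = 2.361 m³/s
d₂ = Q/(b₂ V₂) = 2.361/(5.15×0.82) = 0.5591 m

0.559 m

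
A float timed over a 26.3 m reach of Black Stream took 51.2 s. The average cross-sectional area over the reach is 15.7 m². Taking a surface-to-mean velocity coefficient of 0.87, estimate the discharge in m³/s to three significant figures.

v_surface = L / t̄ = 26.3 / 51.2 = 0.5137 m/s
v_mean = 0.87 × 0.5137 = 0.4469 m/s
Q = A × v_mean = 15.7 × 0.4469 = 7.016 m³/s

7.02 m³/s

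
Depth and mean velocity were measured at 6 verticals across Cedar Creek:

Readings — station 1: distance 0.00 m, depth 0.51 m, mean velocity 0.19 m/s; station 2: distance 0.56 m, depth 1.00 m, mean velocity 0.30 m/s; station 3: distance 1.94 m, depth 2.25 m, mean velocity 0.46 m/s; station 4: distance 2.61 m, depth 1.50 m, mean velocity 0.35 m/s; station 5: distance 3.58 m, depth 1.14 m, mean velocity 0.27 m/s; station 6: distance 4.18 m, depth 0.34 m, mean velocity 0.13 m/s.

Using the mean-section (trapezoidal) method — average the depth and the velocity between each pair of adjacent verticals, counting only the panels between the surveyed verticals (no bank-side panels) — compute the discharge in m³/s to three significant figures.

Panel 1-2: Δb = 0.56 m, d̄ = (0.51+1.00)/2 = 0.755, v̄ = (0.19+0.30)/2 = 0.245 → q = 0.56×0.755×0.245 = 0.1036 m³/s
Panel 2-3: Δb = 1.38 m, d̄ = (1.00+2.25)/2 = 1.625, v̄ = (0.30+0.46)/2 = 0.38 → q = 1.38×1.625×0.38 = 0.8522 m³/s
Panel 3-4: Δb = 0.67 m, d̄ = (2.25+1.50)/2 = 1.875, v̄ = (0.46+0.35)/2 = 0.405 → q = 0.67×1.875×0.405 = 0.5088 m³/s
Panel 4-5: Δb = 0.97 m, d̄ = (1.50+1.14)/2 = 1.32, v̄ = (0.35+0.27)/2 = 0.31 → q = 0.97×1.32×0.31 = 0.3969 m³/s
Panel 5-6: Δb = 0.6 m, d̄ = (1.14+0.34)/2 = 0.74, v̄ = (0.27+0.13)/2 = 0.2 → q = 0.6×0.74×0.2 = 0.08880 m³/s
Q = Σ q = 1.950 m³/s

1.95 m³/s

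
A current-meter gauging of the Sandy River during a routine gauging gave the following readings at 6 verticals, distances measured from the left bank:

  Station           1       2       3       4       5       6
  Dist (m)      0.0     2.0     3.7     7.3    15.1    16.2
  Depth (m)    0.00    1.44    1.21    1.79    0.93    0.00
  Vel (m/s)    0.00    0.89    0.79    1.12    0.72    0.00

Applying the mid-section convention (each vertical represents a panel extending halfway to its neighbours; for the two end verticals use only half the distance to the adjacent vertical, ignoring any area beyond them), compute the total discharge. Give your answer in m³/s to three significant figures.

w_2 = (3.7 − 0.0)/2 = 1.85 m; q_2 = 0.89 × 1.44 × 1.85 = 2.371 m³/s
w_3 = (7.3 − 2.0)/2 = 2.65 m; q_3 = 0.79 × 1.21 × 2.65 = 2.533 m³/s
w_4 = (15.1 − 3.7)/2 = 5.7 m; q_4 = 1.12 × 1.79 × 5.7 = 11.43 m³/s
w_5 = (16.2 − 7.3)/2 = 4.45 m; q_5 = 0.72 × 0.93 × 4.45 = 2.980 m³/s
Stations 1, 6 contribute zero (depth or velocity is 0).
Q = Σ qᵢ = 19.31 m³/s

19.3 m³/s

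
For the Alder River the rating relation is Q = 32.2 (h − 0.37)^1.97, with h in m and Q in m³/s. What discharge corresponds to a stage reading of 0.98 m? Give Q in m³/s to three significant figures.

12.2 m³/s

Q = 32.2 × (0.98 − 0.37)^1.97 = 32.2 × 0.61^1.97 = 12.16 m³/s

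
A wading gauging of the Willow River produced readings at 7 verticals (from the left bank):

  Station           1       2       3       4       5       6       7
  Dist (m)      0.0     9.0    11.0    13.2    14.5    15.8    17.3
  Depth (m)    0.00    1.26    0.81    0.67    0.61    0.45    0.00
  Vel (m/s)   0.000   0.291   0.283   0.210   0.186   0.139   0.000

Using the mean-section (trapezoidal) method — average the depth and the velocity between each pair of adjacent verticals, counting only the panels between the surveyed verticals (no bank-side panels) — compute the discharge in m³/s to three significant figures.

2.12 m³/s

Panel 1-2: Δb = 9 m, d̄ = (0.00+1.26)/2 = 0.63, v̄ = (0.000+0.291)/2 = 0.1455 → q = 9×0.63×0.1455 = 0.8250 m³/s
Panel 2-3: Δb = 2 m, d̄ = (1.26+0.81)/2 = 1.035, v̄ = (0.291+0.283)/2 = 0.287 → q = 2×1.035×0.287 = 0.5941 m³/s
Panel 3-4: Δb = 2.2 m, d̄ = (0.81+0.67)/2 = 0.74, v̄ = (0.283+0.210)/2 = 0.2465 → q = 2.2×0.74×0.2465 = 0.4013 m³/s
Panel 4-5: Δb = 1.3 m, d̄ = (0.67+0.61)/2 = 0.64, v̄ = (0.210+0.186)/2 = 0.198 → q = 1.3×0.64×0.198 = 0.1647 m³/s
Panel 5-6: Δb = 1.3 m, d̄ = (0.61+0.45)/2 = 0.53, v̄ = (0.186+0.139)/2 = 0.1625 → q = 1.3×0.53×0.1625 = 0.1120 m³/s
Panel 6-7: Δb = 1.5 m, d̄ = (0.45+0.00)/2 = 0.225, v̄ = (0.139+0.000)/2 = 0.0695 → q = 1.5×0.225×0.0695 = 0.02346 m³/s
Q = Σ q = 2.121 m³/s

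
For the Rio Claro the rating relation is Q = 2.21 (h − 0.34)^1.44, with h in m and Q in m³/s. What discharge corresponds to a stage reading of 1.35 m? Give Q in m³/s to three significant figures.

Q = 2.21 × (1.35 − 0.34)^1.44 = 2.21 × 1.01^1.44 = 2.242 m³/s

2.24 m³/s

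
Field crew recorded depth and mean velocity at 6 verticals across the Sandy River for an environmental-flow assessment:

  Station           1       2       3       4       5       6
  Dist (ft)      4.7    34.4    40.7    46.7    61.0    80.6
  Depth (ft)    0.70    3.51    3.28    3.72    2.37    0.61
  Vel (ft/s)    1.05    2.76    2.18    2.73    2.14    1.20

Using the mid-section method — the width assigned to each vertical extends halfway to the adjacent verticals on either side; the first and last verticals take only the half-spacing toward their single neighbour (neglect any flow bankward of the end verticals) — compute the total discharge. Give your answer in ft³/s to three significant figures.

w_1 = (34.4 − 4.7)/2 = 14.85 ft; q_1 = 1.05 × 0.70 × 14.85 = 10.91 ft³/s
w_2 = (40.7 − 4.7)/2 = 18 ft; q_2 = 2.76 × 3.51 × 18 = 174.4 ft³/s
w_3 = (46.7 − 34.4)/2 = 6.15 ft; q_3 = 2.18 × 3.28 × 6.15 = 43.97 ft³/s
w_4 = (61.0 − 40.7)/2 = 10.15 ft; q_4 = 2.73 × 3.72 × 10.15 = 103.1 ft³/s
w_5 = (80.6 − 46.7)/2 = 16.95 ft; q_5 = 2.14 × 2.37 × 16.95 = 85.97 ft³/s
w_6 = (80.6 − 61.0)/2 = 9.8 ft; q_6 = 1.20 × 0.61 × 9.8 = 7.174 ft³/s
Q = Σ qᵢ = 425.5 ft³/s

425 ft³/s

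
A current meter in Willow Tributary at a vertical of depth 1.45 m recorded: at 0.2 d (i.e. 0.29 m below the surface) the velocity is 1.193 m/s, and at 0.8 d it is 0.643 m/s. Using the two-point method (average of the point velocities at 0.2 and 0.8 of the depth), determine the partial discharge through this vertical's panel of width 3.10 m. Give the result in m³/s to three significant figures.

v̄ = (1.193 + 0.643) / 2 = 0.9180 m/s
q = v̄ × d × w = 0.9180 × 1.45 × 3.10 = 4.126 m³/s

4.13 m³/s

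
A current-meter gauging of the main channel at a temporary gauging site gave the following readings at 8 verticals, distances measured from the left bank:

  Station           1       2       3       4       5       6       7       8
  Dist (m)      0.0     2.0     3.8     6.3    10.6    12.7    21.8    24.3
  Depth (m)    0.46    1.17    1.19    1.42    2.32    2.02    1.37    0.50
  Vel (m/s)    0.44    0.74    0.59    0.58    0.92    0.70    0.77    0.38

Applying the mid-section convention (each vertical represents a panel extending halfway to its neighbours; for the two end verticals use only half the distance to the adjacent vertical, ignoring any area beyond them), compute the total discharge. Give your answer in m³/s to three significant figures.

27.3 m³/s

w_1 = (2.0 − 0.0)/2 = 1 m; q_1 = 0.44 × 0.46 × 1 = 0.2024 m³/s
w_2 = (3.8 − 0.0)/2 = 1.9 m; q_2 = 0.74 × 1.17 × 1.9 = 1.645 m³/s
w_3 = (6.3 − 2.0)/2 = 2.15 m; q_3 = 0.59 × 1.19 × 2.15 = 1.510 m³/s
w_4 = (10.6 − 3.8)/2 = 3.4 m; q_4 = 0.58 × 1.42 × 3.4 = 2.800 m³/s
w_5 = (12.7 − 6.3)/2 = 3.2 m; q_5 = 0.92 × 2.32 × 3.2 = 6.830 m³/s
w_6 = (21.8 − 10.6)/2 = 5.6 m; q_6 = 0.70 × 2.02 × 5.6 = 7.918 m³/s
w_7 = (24.3 − 12.7)/2 = 5.8 m; q_7 = 0.77 × 1.37 × 5.8 = 6.118 m³/s
w_8 = (24.3 − 21.8)/2 = 1.25 m; q_8 = 0.38 × 0.50 × 1.25 = 0.2375 m³/s
Q = Σ qᵢ = 27.26 m³/s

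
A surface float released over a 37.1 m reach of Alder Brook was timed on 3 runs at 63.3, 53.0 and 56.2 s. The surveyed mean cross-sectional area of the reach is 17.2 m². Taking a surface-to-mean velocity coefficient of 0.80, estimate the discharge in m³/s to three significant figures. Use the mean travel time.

t̄ = (63.3 + 53.0 + 56.2) / 3 = 57.5 s
v_surface = L / t̄ = 37.1 / 57.5 = 0.6452 m/s
v_mean = 0.80 × 0.6452 = 0.5162 m/s
Q = A × v_mean = 17.2 × 0.5162 = 8.878 m³/s

8.88 m³/s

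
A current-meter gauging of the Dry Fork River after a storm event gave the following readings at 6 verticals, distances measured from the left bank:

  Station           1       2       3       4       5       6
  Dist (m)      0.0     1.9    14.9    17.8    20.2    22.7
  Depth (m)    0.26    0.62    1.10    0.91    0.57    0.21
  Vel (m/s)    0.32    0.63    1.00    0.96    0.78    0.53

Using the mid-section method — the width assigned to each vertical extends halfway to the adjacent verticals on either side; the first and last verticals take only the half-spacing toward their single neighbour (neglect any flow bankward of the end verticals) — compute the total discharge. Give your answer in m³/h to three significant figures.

55000 m³/h

w_1 = (1.9 − 0.0)/2 = 0.95 m; q_1 = 0.32 × 0.26 × 0.95 = 0.07904 m³/s
w_2 = (14.9 − 0.0)/2 = 7.45 m; q_2 = 0.63 × 0.62 × 7.45 = 2.910 m³/s
w_3 = (17.8 − 1.9)/2 = 7.95 m; q_3 = 1.00 × 1.10 × 7.95 = 8.745 m³/s
w_4 = (20.2 − 14.9)/2 = 2.65 m; q_4 = 0.96 × 0.91 × 2.65 = 2.315 m³/s
w_5 = (22.7 − 17.8)/2 = 2.45 m; q_5 = 0.78 × 0.57 × 2.45 = 1.089 m³/s
w_6 = (22.7 − 20.2)/2 = 1.25 m; q_6 = 0.53 × 0.21 × 1.25 = 0.1391 m³/s
Q = Σ qᵢ = 15.28 m³/s
= 15.28 × 3600 = 55000 m³/h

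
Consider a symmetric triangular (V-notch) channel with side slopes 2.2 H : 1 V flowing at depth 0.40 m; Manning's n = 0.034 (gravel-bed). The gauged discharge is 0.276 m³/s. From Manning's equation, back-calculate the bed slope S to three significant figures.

0.00689

A = z·y² = 2.2×0.40² = 0.3520 m²
P = 2y√(1+z²) = 2×0.40×√(1+2.2²) = 1.933 m
R = A/P = 0.3520/1.933 = 0.1821 m
S = (Q·n / (1·A·R^(2/3)))² = (0.276×0.034 / (1×0.3520×0.3212))² = 0.006887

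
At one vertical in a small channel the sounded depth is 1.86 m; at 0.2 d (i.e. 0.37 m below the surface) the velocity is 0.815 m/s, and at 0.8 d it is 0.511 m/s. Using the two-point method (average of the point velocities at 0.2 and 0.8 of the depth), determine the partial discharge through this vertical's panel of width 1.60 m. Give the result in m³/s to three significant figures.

v̄ = (0.815 + 0.511) / 2 = 0.6630 m/s
q = v̄ × d × w = 0.6630 × 1.86 × 1.60 = 1.973 m³/s

1.97 m³/s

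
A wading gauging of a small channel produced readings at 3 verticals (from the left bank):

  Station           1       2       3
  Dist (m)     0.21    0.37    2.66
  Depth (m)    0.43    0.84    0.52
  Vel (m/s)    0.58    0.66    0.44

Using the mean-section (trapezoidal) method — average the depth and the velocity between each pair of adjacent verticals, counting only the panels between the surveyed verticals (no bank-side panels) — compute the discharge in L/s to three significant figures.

919 L/s

Panel 1-2: Δb = 0.16 m, d̄ = (0.43+0.84)/2 = 0.635, v̄ = (0.58+0.66)/2 = 0.62 → q = 0.16×0.635×0.62 = 0.06299 m³/s
Panel 2-3: Δb = 2.29 m, d̄ = (0.84+0.52)/2 = 0.68, v̄ = (0.66+0.44)/2 = 0.55 → q = 2.29×0.68×0.55 = 0.8565 m³/s
Q = Σ q = 0.9195 m³/s
= 0.9195 × 1000 = 919.5 L/s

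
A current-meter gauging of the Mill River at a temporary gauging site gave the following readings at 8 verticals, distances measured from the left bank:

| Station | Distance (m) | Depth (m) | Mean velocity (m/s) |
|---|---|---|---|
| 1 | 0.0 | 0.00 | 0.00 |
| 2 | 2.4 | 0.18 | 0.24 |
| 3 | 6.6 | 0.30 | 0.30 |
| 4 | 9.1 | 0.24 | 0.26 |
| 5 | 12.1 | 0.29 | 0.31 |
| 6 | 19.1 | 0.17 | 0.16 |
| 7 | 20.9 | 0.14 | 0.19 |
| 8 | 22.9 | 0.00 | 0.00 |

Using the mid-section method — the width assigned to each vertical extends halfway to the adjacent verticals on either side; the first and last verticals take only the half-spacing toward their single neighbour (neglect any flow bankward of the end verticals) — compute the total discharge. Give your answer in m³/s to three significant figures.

w_2 = (6.6 − 0.0)/2 = 3.3 m; q_2 = 0.24 × 0.18 × 3.3 = 0.1426 m³/s
w_3 = (9.1 − 2.4)/2 = 3.35 m; q_3 = 0.30 × 0.30 × 3.35 = 0.3015 m³/s
w_4 = (12.1 − 6.6)/2 = 2.75 m; q_4 = 0.26 × 0.24 × 2.75 = 0.1716 m³/s
w_5 = (19.1 − 9.1)/2 = 5 m; q_5 = 0.31 × 0.29 × 5 = 0.4495 m³/s
w_6 = (20.9 − 12.1)/2 = 4.4 m; q_6 = 0.16 × 0.17 × 4.4 = 0.1197 m³/s
w_7 = (22.9 − 19.1)/2 = 1.9 m; q_7 = 0.19 × 0.14 × 1.9 = 0.05054 m³/s
Stations 1, 8 contribute zero (depth or velocity is 0).
Q = Σ qᵢ = 1.235 m³/s

1.24 m³/s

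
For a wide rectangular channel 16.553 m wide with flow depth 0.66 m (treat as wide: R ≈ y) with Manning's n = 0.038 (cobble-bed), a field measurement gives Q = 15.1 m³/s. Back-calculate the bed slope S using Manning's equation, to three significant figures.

0.00480

A = b·y = 16.553 × 0.66 = 10.92 m²
Wide channel: R ≈ y = 0.66 m
S = (Q·n / (1·A·R^(2/3)))² = (15.1×0.038 / (1×10.92×0.7580))² = 0.004801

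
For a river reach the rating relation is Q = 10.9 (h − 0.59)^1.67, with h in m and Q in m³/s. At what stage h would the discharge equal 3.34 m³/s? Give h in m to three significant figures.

h − h₀ = (Q/C)^(1/b) = (3.34/10.9)^(1/1.67) = 0.4925 m
h = 0.59 + 0.4925 = 1.083 m

1.08 m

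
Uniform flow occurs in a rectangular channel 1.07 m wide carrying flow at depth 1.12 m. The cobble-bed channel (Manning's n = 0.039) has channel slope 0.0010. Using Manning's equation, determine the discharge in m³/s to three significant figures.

0.494 m³/s

A = b·y = 1.07 × 1.12 = 1.198 m²
P = b + 2y = 1.07 + 2×1.12 = 3.310 m
R = A/P = 1.198/3.310 = 0.3621 m
Q = (1/n)·A·R^(2/3)·S^(1/2) = (1/0.039) × 1.198 × 0.3621^(2/3) × 0.0010^(1/2) = 0.4936 m³/s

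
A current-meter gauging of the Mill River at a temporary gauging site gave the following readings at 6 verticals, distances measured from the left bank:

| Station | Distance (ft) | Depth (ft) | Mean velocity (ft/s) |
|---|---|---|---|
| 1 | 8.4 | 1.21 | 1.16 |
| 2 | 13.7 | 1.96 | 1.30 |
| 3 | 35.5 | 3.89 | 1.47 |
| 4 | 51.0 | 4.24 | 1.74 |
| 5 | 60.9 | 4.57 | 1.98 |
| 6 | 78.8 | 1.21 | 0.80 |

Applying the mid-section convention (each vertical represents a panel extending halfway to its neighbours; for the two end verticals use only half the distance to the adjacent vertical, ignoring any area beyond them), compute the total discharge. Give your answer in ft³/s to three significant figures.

w_1 = (13.7 − 8.4)/2 = 2.65 ft; q_1 = 1.16 × 1.21 × 2.65 = 3.720 ft³/s
w_2 = (35.5 − 8.4)/2 = 13.55 ft; q_2 = 1.30 × 1.96 × 13.55 = 34.53 ft³/s
w_3 = (51.0 − 13.7)/2 = 18.65 ft; q_3 = 1.47 × 3.89 × 18.65 = 106.6 ft³/s
w_4 = (60.9 − 35.5)/2 = 12.7 ft; q_4 = 1.74 × 4.24 × 12.7 = 93.70 ft³/s
w_5 = (78.8 − 51.0)/2 = 13.9 ft; q_5 = 1.98 × 4.57 × 13.9 = 125.8 ft³/s
w_6 = (78.8 − 60.9)/2 = 8.95 ft; q_6 = 0.80 × 1.21 × 8.95 = 8.664 ft³/s
Q = Σ qᵢ = 373.0 ft³/s

373 ft³/s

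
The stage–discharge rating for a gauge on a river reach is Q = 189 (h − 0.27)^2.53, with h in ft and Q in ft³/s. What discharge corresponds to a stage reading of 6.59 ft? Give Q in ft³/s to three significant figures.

20100 ft³/s

Q = 189 × (6.59 − 0.27)^2.53 = 189 × 6.32^2.53 = 20060 ft³/s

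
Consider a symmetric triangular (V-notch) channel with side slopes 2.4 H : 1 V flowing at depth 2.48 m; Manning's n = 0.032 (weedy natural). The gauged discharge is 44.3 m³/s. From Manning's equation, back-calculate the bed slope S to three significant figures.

A = z·y² = 2.4×2.48² = 14.76 m²
P = 2y√(1+z²) = 2×2.48×√(1+2.4²) = 12.90 m
R = A/P = 14.76/12.90 = 1.145 m
S = (Q·n / (1·A·R^(2/3)))² = (44.3×0.032 / (1×14.76×1.094))² = 0.007703

0.00770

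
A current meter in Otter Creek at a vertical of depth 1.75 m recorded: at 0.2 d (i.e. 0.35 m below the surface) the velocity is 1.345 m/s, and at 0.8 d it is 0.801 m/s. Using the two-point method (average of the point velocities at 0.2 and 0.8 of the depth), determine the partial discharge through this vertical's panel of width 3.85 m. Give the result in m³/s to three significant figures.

v̄ = (1.345 + 0.801) / 2 = 1.073 m/s
q = v̄ × d × w = 1.073 × 1.75 × 3.85 = 7.229 m³/s

7.23 m³/s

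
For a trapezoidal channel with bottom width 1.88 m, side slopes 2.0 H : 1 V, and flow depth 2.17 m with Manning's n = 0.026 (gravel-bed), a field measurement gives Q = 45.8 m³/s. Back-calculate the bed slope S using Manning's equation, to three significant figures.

A = (b + z·y)·y = (1.88 + 2.0×2.17)×2.17 = 13.50 m²
P = b + 2y√(1+z²) = 1.88 + 2×2.17×√(1+2.0²) = 11.58 m
R = A/P = 13.50/11.58 = 1.165 m
S = (Q·n / (1·A·R^(2/3)))² = (45.8×0.026 / (1×13.50×1.107))² = 0.006349

0.00635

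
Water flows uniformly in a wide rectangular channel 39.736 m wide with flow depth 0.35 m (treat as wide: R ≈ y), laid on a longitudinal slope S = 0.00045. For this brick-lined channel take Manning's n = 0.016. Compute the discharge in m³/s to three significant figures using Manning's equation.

9.16 m³/s

A = b·y = 39.736 × 0.35 = 13.91 m²
Wide channel: R ≈ y = 0.35 m
Q = (1/n)·A·R^(2/3)·S^(1/2) = (1/0.016) × 13.91 × 0.3500^(2/3) × 0.00045^(1/2) = 9.158 m³/s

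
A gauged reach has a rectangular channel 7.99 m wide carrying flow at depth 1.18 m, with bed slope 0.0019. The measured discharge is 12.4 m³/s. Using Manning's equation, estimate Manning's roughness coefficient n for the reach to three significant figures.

0.0311

A = b·y = 7.99 × 1.18 = 9.428 m²
P = b + 2y = 7.99 + 2×1.18 = 10.35 m
R = A/P = 9.428/10.35 = 0.9109 m
n = (1/Q)·A·R^(2/3)·S^(1/2) = (1/12.4) × 9.428 × 0.9397 × 0.04359 = 0.03114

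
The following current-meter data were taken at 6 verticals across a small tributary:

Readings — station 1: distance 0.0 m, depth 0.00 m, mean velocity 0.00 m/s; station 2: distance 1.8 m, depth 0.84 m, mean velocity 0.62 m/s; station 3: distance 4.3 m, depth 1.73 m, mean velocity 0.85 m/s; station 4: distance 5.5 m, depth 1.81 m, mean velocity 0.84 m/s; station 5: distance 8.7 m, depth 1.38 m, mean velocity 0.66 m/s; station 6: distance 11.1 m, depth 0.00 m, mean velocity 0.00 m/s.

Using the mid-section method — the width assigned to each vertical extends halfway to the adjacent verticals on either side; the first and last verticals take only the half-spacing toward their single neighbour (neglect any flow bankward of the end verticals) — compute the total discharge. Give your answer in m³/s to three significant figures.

9.74 m³/s

w_2 = (4.3 − 0.0)/2 = 2.15 m; q_2 = 0.62 × 0.84 × 2.15 = 1.120 m³/s
w_3 = (5.5 − 1.8)/2 = 1.85 m; q_3 = 0.85 × 1.73 × 1.85 = 2.720 m³/s
w_4 = (8.7 − 4.3)/2 = 2.2 m; q_4 = 0.84 × 1.81 × 2.2 = 3.345 m³/s
w_5 = (11.1 − 5.5)/2 = 2.8 m; q_5 = 0.66 × 1.38 × 2.8 = 2.550 m³/s
Stations 1, 6 contribute zero (depth or velocity is 0).
Q = Σ qᵢ = 9.735 m³/s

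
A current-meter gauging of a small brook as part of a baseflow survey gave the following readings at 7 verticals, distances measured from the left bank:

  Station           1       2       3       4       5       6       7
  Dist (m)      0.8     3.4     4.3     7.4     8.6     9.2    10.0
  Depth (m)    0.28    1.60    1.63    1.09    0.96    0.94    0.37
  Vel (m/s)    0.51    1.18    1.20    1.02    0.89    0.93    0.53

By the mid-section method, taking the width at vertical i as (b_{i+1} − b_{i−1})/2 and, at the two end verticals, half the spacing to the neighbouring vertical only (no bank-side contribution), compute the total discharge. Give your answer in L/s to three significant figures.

w_1 = (3.4 − 0.8)/2 = 1.3 m; q_1 = 0.51 × 0.28 × 1.3 = 0.1856 m³/s
w_2 = (4.3 − 0.8)/2 = 1.75 m; q_2 = 1.18 × 1.60 × 1.75 = 3.304 m³/s
w_3 = (7.4 − 3.4)/2 = 2 m; q_3 = 1.20 × 1.63 × 2 = 3.912 m³/s
w_4 = (8.6 − 4.3)/2 = 2.15 m; q_4 = 1.02 × 1.09 × 2.15 = 2.390 m³/s
w_5 = (9.2 − 7.4)/2 = 0.9 m; q_5 = 0.89 × 0.96 × 0.9 = 0.7690 m³/s
w_6 = (10.0 − 8.6)/2 = 0.7 m; q_6 = 0.93 × 0.94 × 0.7 = 0.6119 m³/s
w_7 = (10.0 − 9.2)/2 = 0.4 m; q_7 = 0.53 × 0.37 × 0.4 = 0.07844 m³/s
Q = Σ qᵢ = 11.25 m³/s
= 11.25 × 1000 = 11250 L/s

11300 L/s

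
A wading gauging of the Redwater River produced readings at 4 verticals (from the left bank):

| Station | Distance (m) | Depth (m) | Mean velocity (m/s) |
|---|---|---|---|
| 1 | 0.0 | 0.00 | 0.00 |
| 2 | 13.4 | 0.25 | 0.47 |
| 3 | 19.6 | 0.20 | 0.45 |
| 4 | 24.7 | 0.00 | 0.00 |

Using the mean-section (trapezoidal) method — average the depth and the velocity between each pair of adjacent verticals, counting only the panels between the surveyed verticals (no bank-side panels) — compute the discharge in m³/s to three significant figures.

Panel 1-2: Δb = 13.4 m, d̄ = (0.00+0.25)/2 = 0.125, v̄ = (0.00+0.47)/2 = 0.235 → q = 13.4×0.125×0.235 = 0.3936 m³/s
Panel 2-3: Δb = 6.2 m, d̄ = (0.25+0.20)/2 = 0.225, v̄ = (0.47+0.45)/2 = 0.46 → q = 6.2×0.225×0.46 = 0.6417 m³/s
Panel 3-4: Δb = 5.1 m, d̄ = (0.20+0.00)/2 = 0.1, v̄ = (0.45+0.00)/2 = 0.225 → q = 5.1×0.1×0.225 = 0.1148 m³/s
Q = Σ q = 1.150 m³/s

1.15 m³/s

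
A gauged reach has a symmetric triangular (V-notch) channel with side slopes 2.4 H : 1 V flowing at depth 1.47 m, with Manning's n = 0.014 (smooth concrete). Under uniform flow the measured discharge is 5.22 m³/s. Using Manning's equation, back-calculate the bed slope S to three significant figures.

A = z·y² = 2.4×1.47² = 5.186 m²
P = 2y√(1+z²) = 2×1.47×√(1+2.4²) = 7.644 m
R = A/P = 5.186/7.644 = 0.6785 m
S = (Q·n / (1·A·R^(2/3)))² = (5.22×0.014 / (1×5.186×0.7721))² = 0.0003331

0.000333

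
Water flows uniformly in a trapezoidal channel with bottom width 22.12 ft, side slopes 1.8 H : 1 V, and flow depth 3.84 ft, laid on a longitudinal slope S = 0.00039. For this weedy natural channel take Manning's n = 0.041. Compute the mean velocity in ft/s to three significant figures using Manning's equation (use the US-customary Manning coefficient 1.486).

1.47 ft/s

A = (b + z·y)·y = (22.12 + 1.8×3.84)×3.84 = 111.5 ft²
P = b + 2y√(1+z²) = 22.12 + 2×3.84×√(1+1.8²) = 37.93 ft
R = A/P = 111.5/37.93 = 2.939 ft
Q = (1.486/n)·A·R^(2/3)·S^(1/2) = (1.486/0.041) × 111.5 × 2.939^(2/3) × 0.00039^(1/2) = 163.7 ft³/s
V = Q/A = 163.7/111.5 = 1.469 ft/s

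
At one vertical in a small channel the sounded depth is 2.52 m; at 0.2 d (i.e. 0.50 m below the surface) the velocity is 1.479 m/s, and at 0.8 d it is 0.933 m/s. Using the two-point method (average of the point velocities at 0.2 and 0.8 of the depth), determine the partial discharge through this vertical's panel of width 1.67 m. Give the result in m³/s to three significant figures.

5.08 m³/s

v̄ = (1.479 + 0.933) / 2 = 1.206 m/s
q = v̄ × d × w = 1.206 × 2.52 × 1.67 = 5.075 m³/s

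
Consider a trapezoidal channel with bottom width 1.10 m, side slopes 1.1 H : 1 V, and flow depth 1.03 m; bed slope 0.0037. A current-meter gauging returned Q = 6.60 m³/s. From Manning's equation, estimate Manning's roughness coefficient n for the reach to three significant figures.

A = (b + z·y)·y = (1.10 + 1.1×1.03)×1.03 = 2.300 m²
P = b + 2y√(1+z²) = 1.10 + 2×1.03×√(1+1.1²) = 4.162 m
R = A/P = 2.300/4.162 = 0.5526 m
n = (1/Q)·A·R^(2/3)·S^(1/2) = (1/6.60) × 2.300 × 0.6734 × 0.06083 = 0.01427

0.0143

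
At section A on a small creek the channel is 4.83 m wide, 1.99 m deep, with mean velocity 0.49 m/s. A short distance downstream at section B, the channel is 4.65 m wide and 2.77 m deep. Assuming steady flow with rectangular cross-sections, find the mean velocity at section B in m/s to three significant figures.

0.366 m/s

Q = A₁V₁ = (4.83×1.99) × 0.49 = 4.710 m³/s
A₂ = 4.65 × 2.77 = 12.88 m²
V₂ = Q/A₂ = 4.710/12.88 = 0.3656 m/s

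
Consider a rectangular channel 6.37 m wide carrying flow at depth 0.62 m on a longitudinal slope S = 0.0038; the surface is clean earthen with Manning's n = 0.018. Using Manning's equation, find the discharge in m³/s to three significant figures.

A = b·y = 6.37 × 0.62 = 3.949 m²
P = b + 2y = 6.37 + 2×0.62 = 7.610 m
R = A/P = 3.949/7.610 = 0.5190 m
Q = (1/n)·A·R^(2/3)·S^(1/2) = (1/0.018) × 3.949 × 0.5190^(2/3) × 0.0038^(1/2) = 8.735 m³/s

8.73 m³/s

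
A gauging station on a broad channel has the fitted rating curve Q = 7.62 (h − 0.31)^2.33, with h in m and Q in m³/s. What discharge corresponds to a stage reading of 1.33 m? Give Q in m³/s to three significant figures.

7.98 m³/s

Q = 7.62 × (1.33 − 0.31)^2.33 = 7.62 × 1.02^2.33 = 7.980 m³/s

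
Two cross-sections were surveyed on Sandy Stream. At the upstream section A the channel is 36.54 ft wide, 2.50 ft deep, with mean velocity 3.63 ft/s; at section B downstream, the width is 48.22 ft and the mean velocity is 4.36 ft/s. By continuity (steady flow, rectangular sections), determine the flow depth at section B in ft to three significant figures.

Q = A₁V₁ = (36.54×2.50) × 3.63 = 331.6 ft³/s
d₂ = Q/(b₂ V₂) = 331.6/(48.22×4.36) = 1.577 ft

1.58 ft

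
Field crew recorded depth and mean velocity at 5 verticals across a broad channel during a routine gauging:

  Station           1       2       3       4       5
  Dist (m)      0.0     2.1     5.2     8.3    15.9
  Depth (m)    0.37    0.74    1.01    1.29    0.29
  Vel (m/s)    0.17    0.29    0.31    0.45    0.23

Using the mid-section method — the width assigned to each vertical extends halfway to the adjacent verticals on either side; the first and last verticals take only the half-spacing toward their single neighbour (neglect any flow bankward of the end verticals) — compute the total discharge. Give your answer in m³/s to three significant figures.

4.95 m³/s

w_1 = (2.1 − 0.0)/2 = 1.05 m; q_1 = 0.17 × 0.37 × 1.05 = 0.06605 m³/s
w_2 = (5.2 − 0.0)/2 = 2.6 m; q_2 = 0.29 × 0.74 × 2.6 = 0.5580 m³/s
w_3 = (8.3 − 2.1)/2 = 3.1 m; q_3 = 0.31 × 1.01 × 3.1 = 0.9706 m³/s
w_4 = (15.9 − 5.2)/2 = 5.35 m; q_4 = 0.45 × 1.29 × 5.35 = 3.106 m³/s
w_5 = (15.9 − 8.3)/2 = 3.8 m; q_5 = 0.23 × 0.29 × 3.8 = 0.2535 m³/s
Q = Σ qᵢ = 4.954 m³/s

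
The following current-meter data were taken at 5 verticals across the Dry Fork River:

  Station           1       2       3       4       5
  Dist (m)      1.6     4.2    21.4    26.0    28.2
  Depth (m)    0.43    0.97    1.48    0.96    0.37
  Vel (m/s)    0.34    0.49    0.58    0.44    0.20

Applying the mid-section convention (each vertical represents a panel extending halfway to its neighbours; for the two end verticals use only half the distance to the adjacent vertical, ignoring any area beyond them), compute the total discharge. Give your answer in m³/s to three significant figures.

15.8 m³/s

w_1 = (4.2 − 1.6)/2 = 1.3 m; q_1 = 0.34 × 0.43 × 1.3 = 0.1901 m³/s
w_2 = (21.4 − 1.6)/2 = 9.9 m; q_2 = 0.49 × 0.97 × 9.9 = 4.705 m³/s
w_3 = (26.0 − 4.2)/2 = 10.9 m; q_3 = 0.58 × 1.48 × 10.9 = 9.357 m³/s
w_4 = (28.2 − 21.4)/2 = 3.4 m; q_4 = 0.44 × 0.96 × 3.4 = 1.436 m³/s
w_5 = (28.2 − 26.0)/2 = 1.1 m; q_5 = 0.20 × 0.37 × 1.1 = 0.08140 m³/s
Q = Σ qᵢ = 15.77 m³/s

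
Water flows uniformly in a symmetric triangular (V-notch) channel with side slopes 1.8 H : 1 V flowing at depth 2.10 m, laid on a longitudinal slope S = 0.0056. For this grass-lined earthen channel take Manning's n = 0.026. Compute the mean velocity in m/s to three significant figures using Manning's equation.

2.72 m/s

A = z·y² = 1.8×2.10² = 7.938 m²
P = 2y√(1+z²) = 2×2.10×√(1+1.8²) = 8.648 m
R = A/P = 7.938/8.648 = 0.9179 m
Q = (1/n)·A·R^(2/3)·S^(1/2) = (1/0.026) × 7.938 × 0.9179^(2/3) × 0.0056^(1/2) = 21.58 m³/s
V = Q/A = 21.58/7.938 = 2.718 m/s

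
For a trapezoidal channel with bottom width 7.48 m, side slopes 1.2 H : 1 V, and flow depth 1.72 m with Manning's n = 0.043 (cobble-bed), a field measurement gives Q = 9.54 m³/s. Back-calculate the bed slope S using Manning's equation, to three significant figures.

0.000451

A = (b + z·y)·y = (7.48 + 1.2×1.72)×1.72 = 16.42 m²
P = b + 2y√(1+z²) = 7.48 + 2×1.72×√(1+1.2²) = 12.85 m
R = A/P = 16.42/12.85 = 1.277 m
S = (Q·n / (1·A·R^(2/3)))² = (9.54×0.043 / (1×16.42×1.177))² = 0.0004507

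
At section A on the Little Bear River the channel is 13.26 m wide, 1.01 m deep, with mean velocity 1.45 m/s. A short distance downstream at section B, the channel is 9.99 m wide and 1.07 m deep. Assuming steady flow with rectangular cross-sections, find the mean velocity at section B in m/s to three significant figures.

Q = A₁V₁ = (13.26×1.01) × 1.45 = 19.42 m³/s
A₂ = 9.99 × 1.07 = 10.69 m²
V₂ = Q/A₂ = 19.42/10.69 = 1.817 m/s

1.82 m/s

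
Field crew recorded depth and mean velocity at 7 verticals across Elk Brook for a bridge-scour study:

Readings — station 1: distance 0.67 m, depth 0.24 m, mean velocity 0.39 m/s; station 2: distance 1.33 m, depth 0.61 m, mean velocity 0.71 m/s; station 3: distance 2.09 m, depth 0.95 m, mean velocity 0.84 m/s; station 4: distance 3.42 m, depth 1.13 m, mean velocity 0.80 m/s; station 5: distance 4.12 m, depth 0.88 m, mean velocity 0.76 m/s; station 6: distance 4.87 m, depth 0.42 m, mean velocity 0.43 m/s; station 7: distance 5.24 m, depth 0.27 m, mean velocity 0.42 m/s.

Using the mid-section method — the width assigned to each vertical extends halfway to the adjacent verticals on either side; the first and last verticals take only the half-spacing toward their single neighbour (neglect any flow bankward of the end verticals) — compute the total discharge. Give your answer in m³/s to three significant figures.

w_1 = (1.33 − 0.67)/2 = 0.33 m; q_1 = 0.39 × 0.24 × 0.33 = 0.03089 m³/s
w_2 = (2.09 − 0.67)/2 = 0.71 m; q_2 = 0.71 × 0.61 × 0.71 = 0.3075 m³/s
w_3 = (3.42 − 1.33)/2 = 1.045 m; q_3 = 0.84 × 0.95 × 1.045 = 0.8339 m³/s
w_4 = (4.12 − 2.09)/2 = 1.015 m; q_4 = 0.80 × 1.13 × 1.015 = 0.9176 m³/s
w_5 = (4.87 − 3.42)/2 = 0.725 m; q_5 = 0.76 × 0.88 × 0.725 = 0.4849 m³/s
w_6 = (5.24 − 4.12)/2 = 0.56 m; q_6 = 0.43 × 0.42 × 0.56 = 0.1011 m³/s
w_7 = (5.24 − 4.87)/2 = 0.185 m; q_7 = 0.42 × 0.27 × 0.185 = 0.02098 m³/s
Q = Σ qᵢ = 2.697 m³/s

2.70 m³/s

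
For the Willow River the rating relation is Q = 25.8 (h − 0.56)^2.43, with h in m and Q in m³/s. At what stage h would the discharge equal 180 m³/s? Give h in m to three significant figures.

h − h₀ = (Q/C)^(1/b) = (180/25.8)^(1/2.43) = 2.224 m
h = 0.56 + 2.224 = 2.784 m

2.78 m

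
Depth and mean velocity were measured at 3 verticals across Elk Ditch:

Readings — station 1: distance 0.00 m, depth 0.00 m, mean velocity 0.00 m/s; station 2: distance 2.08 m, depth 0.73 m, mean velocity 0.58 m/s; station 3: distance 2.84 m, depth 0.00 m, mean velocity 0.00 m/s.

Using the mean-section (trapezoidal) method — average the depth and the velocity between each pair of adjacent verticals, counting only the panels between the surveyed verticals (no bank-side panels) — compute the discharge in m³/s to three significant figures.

Panel 1-2: Δb = 2.08 m, d̄ = (0.00+0.73)/2 = 0.365, v̄ = (0.00+0.58)/2 = 0.29 → q = 2.08×0.365×0.29 = 0.2202 m³/s
Panel 2-3: Δb = 0.76 m, d̄ = (0.73+0.00)/2 = 0.365, v̄ = (0.58+0.00)/2 = 0.29 → q = 0.76×0.365×0.29 = 0.08045 m³/s
Q = Σ q = 0.3006 m³/s

0.301 m³/s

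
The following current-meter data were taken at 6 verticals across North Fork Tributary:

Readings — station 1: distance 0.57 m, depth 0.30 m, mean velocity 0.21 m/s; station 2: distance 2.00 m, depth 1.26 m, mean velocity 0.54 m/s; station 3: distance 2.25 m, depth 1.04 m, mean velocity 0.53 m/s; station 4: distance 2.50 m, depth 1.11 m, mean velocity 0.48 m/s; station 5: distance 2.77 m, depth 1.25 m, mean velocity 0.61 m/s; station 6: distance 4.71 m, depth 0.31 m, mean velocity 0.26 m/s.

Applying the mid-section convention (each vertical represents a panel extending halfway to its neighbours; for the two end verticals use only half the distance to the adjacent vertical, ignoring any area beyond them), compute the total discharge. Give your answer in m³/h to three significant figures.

6530 m³/h

w_1 = (2.00 − 0.57)/2 = 0.715 m; q_1 = 0.21 × 0.30 × 0.715 = 0.04505 m³/s
w_2 = (2.25 − 0.57)/2 = 0.84 m; q_2 = 0.54 × 1.26 × 0.84 = 0.5715 m³/s
w_3 = (2.50 − 2.00)/2 = 0.25 m; q_3 = 0.53 × 1.04 × 0.25 = 0.1378 m³/s
w_4 = (2.77 − 2.25)/2 = 0.26 m; q_4 = 0.48 × 1.11 × 0.26 = 0.1385 m³/s
w_5 = (4.71 − 2.50)/2 = 1.105 m; q_5 = 0.61 × 1.25 × 1.105 = 0.8426 m³/s
w_6 = (4.71 − 2.77)/2 = 0.97 m; q_6 = 0.26 × 0.31 × 0.97 = 0.07818 m³/s
Q = Σ qᵢ = 1.814 m³/s
= 1.814 × 3600 = 6529 m³/h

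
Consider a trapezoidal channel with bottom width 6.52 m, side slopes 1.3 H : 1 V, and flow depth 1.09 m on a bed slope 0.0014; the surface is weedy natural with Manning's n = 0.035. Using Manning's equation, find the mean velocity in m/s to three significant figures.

0.964 m/s

A = (b + z·y)·y = (6.52 + 1.3×1.09)×1.09 = 8.651 m²
P = b + 2y√(1+z²) = 6.52 + 2×1.09×√(1+1.3²) = 10.10 m
R = A/P = 8.651/10.10 = 0.8570 m
Q = (1/n)·A·R^(2/3)·S^(1/2) = (1/0.035) × 8.651 × 0.8570^(2/3) × 0.0014^(1/2) = 8.344 m³/s
V = Q/A = 8.344/8.651 = 0.9645 m/s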